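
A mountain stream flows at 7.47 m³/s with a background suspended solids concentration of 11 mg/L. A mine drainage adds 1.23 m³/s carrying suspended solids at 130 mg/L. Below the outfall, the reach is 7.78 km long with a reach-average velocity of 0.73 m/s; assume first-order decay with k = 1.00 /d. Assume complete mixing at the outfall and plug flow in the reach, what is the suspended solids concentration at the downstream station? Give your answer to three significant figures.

Flow-weighted average: C = (7.470·11.00 + 1.230·130.0) / 8.700 = 242.1/8.700 = 27.82 mg/L.
Travel time t = 7.78·1000 / 0.73 = 10660 s = 2.960 h.
Decay over the reach: 27.82·exp(−kt) = 27.82·0.8840 = 24.60 mg/L.

24.6 mg/L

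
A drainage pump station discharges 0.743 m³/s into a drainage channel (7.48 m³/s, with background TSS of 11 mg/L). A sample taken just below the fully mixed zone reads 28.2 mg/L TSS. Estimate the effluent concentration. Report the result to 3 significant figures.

201 mg/L

Mass balance: 7.480·11.00 + 0.7430·Cₑ = 8.223·28.20
→ Cₑ = (8.223·28.20 − 7.480·11.00) / 0.7430 = 201.4 mg/L.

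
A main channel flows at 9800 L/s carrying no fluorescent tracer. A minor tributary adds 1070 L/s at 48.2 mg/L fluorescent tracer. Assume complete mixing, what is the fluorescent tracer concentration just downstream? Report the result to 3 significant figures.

Mixed concentration C = ΣQC/ΣQ = (9800·0 + 1070·48.20) / 10870 = 51570/10870 = 4.745 mg/L.

4.74 mg/L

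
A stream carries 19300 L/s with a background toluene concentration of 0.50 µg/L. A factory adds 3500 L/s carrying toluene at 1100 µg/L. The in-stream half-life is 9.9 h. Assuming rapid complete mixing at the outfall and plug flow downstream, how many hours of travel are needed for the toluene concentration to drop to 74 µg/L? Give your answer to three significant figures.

11.8 h

Mixed concentration C = ΣQC/ΣQ = (19300·0.5000 + 3500·1100) / 22800 = 3860000/22800 = 169.3 µg/L.
Half-life 9.9 h → k = ln 2 / 9.9 = 0.07001 h⁻¹ = 1.680 d⁻¹.
169.3·exp(−k·t) = 74 → t = ln(169.3/74)/k = 42550 s = 11.82 h.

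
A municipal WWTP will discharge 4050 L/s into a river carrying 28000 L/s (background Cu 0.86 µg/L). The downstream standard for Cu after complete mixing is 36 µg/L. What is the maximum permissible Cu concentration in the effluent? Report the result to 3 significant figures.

279 µg/L

At the limit, (Qr·Cr + Qe·Cₑ)/(Qr + Qe) = 36:
Cₑ = (32050·36 − 28000·0.8600) / 4050 = 278.9 µg/L.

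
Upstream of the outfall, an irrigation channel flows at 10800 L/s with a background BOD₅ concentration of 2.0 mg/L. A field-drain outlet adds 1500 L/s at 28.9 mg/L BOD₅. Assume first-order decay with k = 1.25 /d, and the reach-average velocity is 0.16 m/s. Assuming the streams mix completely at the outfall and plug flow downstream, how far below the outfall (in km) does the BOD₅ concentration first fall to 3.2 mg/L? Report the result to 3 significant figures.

After mixing, C = (10800·2.000 + 1500·28.90) / 12300 = 64950/12300 = 5.280 mg/L.
Set 5.280·exp(−k·t) = 3.2 → t = ln(5.280/3.2)/k = 34620 s = 9.617 h.
Distance = v·t = 0.16·34620 = 5539 m = 5.539 km.

5.54 km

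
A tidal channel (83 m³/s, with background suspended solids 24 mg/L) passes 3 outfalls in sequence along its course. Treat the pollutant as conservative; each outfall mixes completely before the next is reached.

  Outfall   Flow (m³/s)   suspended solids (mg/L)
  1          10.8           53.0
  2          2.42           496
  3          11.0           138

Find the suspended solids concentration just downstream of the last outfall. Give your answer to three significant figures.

49.3 mg/L

Outfall 1: combined Q = 93.80 m³/s; C = (83.00·24.00 + 10.80·53.00)/93.80 = 27.34 mg/L.
Outfall 2: combined Q = 96.22 m³/s; C = (93.80·27.34 + 2.420·496.0)/96.22 = 39.13 mg/L.
Outfall 3: combined Q = 107.2 m³/s; C = (96.22·39.13 + 11.00·138.0)/107.2 = 49.27 mg/L.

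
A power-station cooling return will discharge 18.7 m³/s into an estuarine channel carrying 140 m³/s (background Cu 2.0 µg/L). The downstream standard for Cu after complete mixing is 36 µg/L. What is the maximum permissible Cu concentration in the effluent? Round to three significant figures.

291 µg/L

At the limit, (Qr·Cr + Qe·Cₑ)/(Qr + Qe) = 36:
Cₑ = (158.7·36 − 140.0·2.000) / 18.70 = 290.5 µg/L.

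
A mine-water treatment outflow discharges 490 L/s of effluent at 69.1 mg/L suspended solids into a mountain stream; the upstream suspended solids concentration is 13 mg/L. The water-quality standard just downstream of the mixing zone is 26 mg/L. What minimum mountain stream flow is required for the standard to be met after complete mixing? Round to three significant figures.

Set C_mix = 26: (Q·13.00 + 490.0·69.10) / (Q + 490.0) = 26
→ Q = 490.0·(69.10 − 26)/(26 − 13.00) = 1625 L/s.

1620 L/s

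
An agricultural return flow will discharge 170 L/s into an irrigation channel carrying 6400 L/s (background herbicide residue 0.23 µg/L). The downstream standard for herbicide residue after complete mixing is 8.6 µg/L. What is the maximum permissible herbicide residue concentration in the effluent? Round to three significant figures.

At the limit, (Qr·Cr + Qe·Cₑ)/(Qr + Qe) = 8.6:
Cₑ = (6570·8.6 − 6400·0.2300) / 170.0 = 323.7 µg/L.

324 µg/L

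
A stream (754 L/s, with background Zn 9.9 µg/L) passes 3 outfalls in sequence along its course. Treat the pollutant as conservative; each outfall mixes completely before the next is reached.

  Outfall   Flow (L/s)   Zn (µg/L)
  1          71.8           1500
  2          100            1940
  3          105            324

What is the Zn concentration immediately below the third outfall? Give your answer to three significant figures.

333 µg/L

After outfall 1: Q = 754.0 + 71.80 = 825.8 L/s; C = (754.0·9.900 + 71.80·1500)/825.8 = 139.5 µg/L.
After outfall 2: Q = 825.8 + 100.0 = 925.8 L/s; C = (825.8·139.5 + 100.0·1940)/925.8 = 333.9 µg/L.
After outfall 3: Q = 925.8 + 105.0 = 1031 L/s; C = (925.8·333.9 + 105.0·324.0)/1031 = 332.9 µg/L.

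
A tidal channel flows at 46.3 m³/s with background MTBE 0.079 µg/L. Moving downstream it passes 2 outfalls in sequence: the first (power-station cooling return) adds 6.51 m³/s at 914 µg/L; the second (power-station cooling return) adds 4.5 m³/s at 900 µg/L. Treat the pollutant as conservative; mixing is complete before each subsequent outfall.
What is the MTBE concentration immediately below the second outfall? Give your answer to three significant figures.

175 µg/L

Outfall 1: combined Q = 52.81 m³/s; C = (46.30·0.07900 + 6.510·914.0)/52.81 = 112.7 µg/L.
Outfall 2: combined Q = 57.31 m³/s; C = (52.81·112.7 + 4.500·900.0)/57.31 = 174.6 µg/L.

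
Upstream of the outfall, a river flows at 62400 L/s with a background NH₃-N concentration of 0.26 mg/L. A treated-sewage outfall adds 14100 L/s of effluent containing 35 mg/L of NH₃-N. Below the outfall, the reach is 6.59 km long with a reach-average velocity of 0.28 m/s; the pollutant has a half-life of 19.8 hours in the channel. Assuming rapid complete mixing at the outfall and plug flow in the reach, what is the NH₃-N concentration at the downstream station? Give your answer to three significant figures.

5.30 mg/L

Flow-weighted average: C = (62400·0.2600 + 14100·35.00) / 76500 = 509700/76500 = 6.663 mg/L.
Travel time t = 6.59·1000 / 0.28 = 23540 s = 6.538 h.
Half-life 19.8 h → k = ln 2 / 19.8 = 0.03501 h⁻¹ = 0.8402 d⁻¹.
Decay over the reach: 6.663·exp(−kt) = 6.663·0.7954 = 5.300 mg/L.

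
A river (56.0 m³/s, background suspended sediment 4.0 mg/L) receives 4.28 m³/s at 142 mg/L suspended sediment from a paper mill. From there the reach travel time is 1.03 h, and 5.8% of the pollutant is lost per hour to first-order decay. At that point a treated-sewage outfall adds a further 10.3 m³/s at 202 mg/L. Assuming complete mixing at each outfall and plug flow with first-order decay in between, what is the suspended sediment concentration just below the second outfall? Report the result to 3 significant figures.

40.6 mg/L

Flow-weighted average: C = (56.00·4.000 + 4.280·142.0) / 60.28 = 831.8/60.28 = 13.80 mg/L; combined flow 60.28 m³/s.
5.8%/h lost → k = −ln(1 − 0.058) = 0.05975 h⁻¹.
Decay over the reach: 13.80·exp(−kt) = 13.80·0.9403 = 12.97 mg/L.
Second outfall: C = (60.28·12.97 + 10.30·202.0)/70.58 = 40.56 mg/L.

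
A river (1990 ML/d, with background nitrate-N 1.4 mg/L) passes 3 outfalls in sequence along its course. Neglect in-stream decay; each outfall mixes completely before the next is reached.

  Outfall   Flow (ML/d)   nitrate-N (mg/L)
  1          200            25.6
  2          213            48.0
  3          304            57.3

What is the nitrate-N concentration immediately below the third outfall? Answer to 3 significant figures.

Outfall 1: combined Q = 2190 ML/d; C = (1990·1.400 + 200.0·25.60)/2190 = 3.610 mg/L.
Outfall 2: combined Q = 2403 ML/d; C = (2190·3.610 + 213.0·48.00)/2403 = 7.545 mg/L.
Outfall 3: combined Q = 2707 ML/d; C = (2403·7.545 + 304.0·57.30)/2707 = 13.13 mg/L.

13.1 mg/L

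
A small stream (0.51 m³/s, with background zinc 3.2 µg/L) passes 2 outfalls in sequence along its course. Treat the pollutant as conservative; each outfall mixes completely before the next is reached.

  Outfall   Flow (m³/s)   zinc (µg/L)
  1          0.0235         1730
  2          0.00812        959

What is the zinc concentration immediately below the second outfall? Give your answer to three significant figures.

92.5 µg/L

Outfall 1: combined Q = 0.5335 m³/s; C = (0.5100·3.200 + 0.02350·1730)/0.5335 = 79.26 µg/L.
Outfall 2: combined Q = 0.5416 m³/s; C = (0.5335·79.26 + 0.008120·959.0)/0.5416 = 92.45 µg/L.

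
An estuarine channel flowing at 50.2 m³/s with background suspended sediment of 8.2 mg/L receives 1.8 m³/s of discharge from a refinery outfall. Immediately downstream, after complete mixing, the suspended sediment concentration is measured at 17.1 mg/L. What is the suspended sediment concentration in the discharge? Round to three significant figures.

Mass balance: 50.20·8.200 + 1.800·Cₑ = 52.00·17.10
→ Cₑ = (52.00·17.10 − 50.20·8.200) / 1.800 = 265.3 mg/L.

265 mg/L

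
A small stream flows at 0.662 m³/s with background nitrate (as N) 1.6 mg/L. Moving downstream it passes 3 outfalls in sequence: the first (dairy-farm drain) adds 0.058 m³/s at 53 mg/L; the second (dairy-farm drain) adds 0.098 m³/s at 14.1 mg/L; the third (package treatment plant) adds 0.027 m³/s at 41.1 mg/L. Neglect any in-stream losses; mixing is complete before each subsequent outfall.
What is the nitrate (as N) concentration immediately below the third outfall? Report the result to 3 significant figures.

7.84 mg/L

Outfall 1: combined Q = 0.7200 m³/s; C = (0.6620·1.600 + 0.05800·53.00)/0.7200 = 5.741 mg/L.
Outfall 2: combined Q = 0.8180 m³/s; C = (0.7200·5.741 + 0.09800·14.10)/0.8180 = 6.742 mg/L.
Outfall 3: combined Q = 0.8450 m³/s; C = (0.8180·6.742 + 0.02700·41.10)/0.8450 = 7.840 mg/L.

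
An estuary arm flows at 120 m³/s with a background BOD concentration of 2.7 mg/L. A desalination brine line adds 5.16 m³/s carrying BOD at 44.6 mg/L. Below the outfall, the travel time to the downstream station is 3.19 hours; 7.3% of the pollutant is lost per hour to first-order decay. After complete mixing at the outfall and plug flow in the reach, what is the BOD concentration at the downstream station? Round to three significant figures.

3.48 mg/L

Mass balance: C = (120.0·2.700 + 5.160·44.60) / 125.2 = 554.1/125.2 = 4.427 mg/L.
7.3%/h lost → k = −ln(1 − 0.073) = 0.07580 h⁻¹.
Decay over the reach: 4.427·exp(−kt) = 4.427·0.7852 = 3.476 mg/L.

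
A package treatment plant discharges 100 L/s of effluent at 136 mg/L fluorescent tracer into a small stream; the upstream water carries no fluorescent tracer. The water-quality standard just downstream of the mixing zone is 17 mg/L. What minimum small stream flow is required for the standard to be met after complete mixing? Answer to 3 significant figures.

Set C_mix = 17: (Q·0 + 100.0·136.0) / (Q + 100.0) = 17
→ Q = 100.0·(136.0 − 17)/(17 − 0) = 700.0 L/s.

700 L/s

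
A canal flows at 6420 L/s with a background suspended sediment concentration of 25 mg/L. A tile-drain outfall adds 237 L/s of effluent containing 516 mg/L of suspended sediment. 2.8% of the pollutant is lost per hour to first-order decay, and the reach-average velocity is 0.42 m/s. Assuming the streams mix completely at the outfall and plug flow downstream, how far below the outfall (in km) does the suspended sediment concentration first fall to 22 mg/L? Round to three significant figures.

After mixing, C = (6420·25.00 + 237.0·516.0) / 6657 = 282800/6657 = 42.48 mg/L.
2.8%/h lost → k = −ln(1 − 0.028) = 0.02840 h⁻¹.
Set 42.48·exp(−k·t) = 22 → t = ln(42.48/22)/k = 83410 s = 23.17 h.
Distance = v·t = 0.42·83410 = 35030 m = 35.03 km.

35.0 km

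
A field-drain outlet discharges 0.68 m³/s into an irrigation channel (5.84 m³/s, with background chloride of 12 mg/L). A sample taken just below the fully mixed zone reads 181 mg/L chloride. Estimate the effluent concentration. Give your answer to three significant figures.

Mass balance: 5.840·12.00 + 0.6800·Cₑ = 6.520·181.0
→ Cₑ = (6.520·181.0 − 5.840·12.00) / 0.6800 = 1632 mg/L.

1630 mg/L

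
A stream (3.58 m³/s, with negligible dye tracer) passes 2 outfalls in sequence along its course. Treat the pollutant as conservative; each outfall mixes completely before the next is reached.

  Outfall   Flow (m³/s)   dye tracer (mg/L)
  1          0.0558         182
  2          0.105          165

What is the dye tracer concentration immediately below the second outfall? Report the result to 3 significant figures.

7.35 mg/L

Outfall 1: combined Q = 3.636 m³/s; C = (3.580·0 + 0.05580·182.0)/3.636 = 2.793 mg/L.
Outfall 2: combined Q = 3.741 m³/s; C = (3.636·2.793 + 0.1050·165.0)/3.741 = 7.346 mg/L.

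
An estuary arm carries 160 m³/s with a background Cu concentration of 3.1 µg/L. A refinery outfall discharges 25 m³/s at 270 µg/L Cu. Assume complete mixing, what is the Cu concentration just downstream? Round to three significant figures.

Flow-weighted average: C = (160.0·3.100 + 25.00·270.0) / 185.0 = 7246/185.0 = 39.17 µg/L.

39.2 µg/L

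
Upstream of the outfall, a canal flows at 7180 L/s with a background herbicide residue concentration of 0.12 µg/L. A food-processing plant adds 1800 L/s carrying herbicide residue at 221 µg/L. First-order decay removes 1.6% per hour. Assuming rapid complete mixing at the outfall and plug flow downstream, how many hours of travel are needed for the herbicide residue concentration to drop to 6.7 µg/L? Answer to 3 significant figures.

After mixing, C = (7180·0.1200 + 1800·221.0) / 8980 = 398700/8980 = 44.39 µg/L.
1.6%/h lost → k = −ln(1 − 0.016) = 0.01613 h⁻¹.
44.39·exp(−k·t) = 6.7 → t = ln(44.39/6.7)/k = 422100 s = 117.2 h.

117 h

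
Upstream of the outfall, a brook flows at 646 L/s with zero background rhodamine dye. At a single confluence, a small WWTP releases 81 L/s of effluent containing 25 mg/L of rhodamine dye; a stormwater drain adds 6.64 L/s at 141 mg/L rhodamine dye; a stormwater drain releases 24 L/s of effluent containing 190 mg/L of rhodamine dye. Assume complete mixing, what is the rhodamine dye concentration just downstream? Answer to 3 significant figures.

Mass balance: C = (646.0·0 + 81.00·25.00 + 6.640·141.0 + 24.00·190.0) / 757.6 = 7521/757.6 = 9.927 mg/L.

9.93 mg/L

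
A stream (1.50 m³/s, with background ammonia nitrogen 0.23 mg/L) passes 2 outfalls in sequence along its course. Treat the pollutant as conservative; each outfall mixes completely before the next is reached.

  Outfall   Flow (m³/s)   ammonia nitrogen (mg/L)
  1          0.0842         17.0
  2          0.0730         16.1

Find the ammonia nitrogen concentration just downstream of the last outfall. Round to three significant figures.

1.78 mg/L

Below outfall 1: Q → 1.584 m³/s, C = (1.500·0.2300 + 0.08420·17.00)/1.584 = 1.121 mg/L.
Below outfall 2: Q → 1.657 m³/s, C = (1.584·1.121 + 0.07300·16.10)/1.657 = 1.781 mg/L.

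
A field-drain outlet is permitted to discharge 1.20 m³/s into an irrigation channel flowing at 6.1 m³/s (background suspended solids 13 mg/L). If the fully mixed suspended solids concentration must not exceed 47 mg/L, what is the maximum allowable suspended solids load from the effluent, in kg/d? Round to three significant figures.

Mass balance at the limit: 6.100·13.00 + 1.200·Cₑ = 7.300·47 → Cₑ = 219.8 mg/L.
Load = 1.200 m³/s × 219.8 g/m³ × 86 400 s/d = 22790 kg/d.

22800 kg/d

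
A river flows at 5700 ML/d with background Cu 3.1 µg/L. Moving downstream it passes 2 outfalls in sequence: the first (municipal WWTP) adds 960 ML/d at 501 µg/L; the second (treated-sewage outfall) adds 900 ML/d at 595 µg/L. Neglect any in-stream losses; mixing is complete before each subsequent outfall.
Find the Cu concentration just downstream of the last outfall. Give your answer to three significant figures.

137 µg/L

Outfall 1: combined Q = 6660 ML/d; C = (5700·3.100 + 960.0·501.0)/6660 = 74.87 µg/L.
Outfall 2: combined Q = 7560 ML/d; C = (6660·74.87 + 900.0·595.0)/7560 = 136.8 µg/L.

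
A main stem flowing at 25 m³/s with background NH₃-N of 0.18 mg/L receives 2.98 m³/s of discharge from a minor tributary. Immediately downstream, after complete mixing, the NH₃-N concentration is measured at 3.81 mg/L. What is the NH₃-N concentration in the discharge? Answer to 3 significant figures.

Mass balance: 25.00·0.1800 + 2.980·Cₑ = 27.98·3.810
→ Cₑ = (27.98·3.810 − 25.00·0.1800) / 2.980 = 34.26 mg/L.

34.3 mg/L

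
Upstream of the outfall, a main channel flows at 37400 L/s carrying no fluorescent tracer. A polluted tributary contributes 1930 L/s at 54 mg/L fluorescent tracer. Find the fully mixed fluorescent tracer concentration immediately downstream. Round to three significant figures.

After mixing, C = (37400·0 + 1930·54.00) / 39330 = 104200/39330 = 2.650 mg/L.

2.65 mg/L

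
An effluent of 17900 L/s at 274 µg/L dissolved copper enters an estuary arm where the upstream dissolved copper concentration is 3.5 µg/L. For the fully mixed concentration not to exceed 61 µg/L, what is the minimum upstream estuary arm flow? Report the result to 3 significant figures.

Set C_mix = 61: (Q·3.500 + 17900·274.0) / (Q + 17900) = 61
→ Q = 17900·(274.0 − 61)/(61 − 3.500) = 66310 L/s.

66300 L/s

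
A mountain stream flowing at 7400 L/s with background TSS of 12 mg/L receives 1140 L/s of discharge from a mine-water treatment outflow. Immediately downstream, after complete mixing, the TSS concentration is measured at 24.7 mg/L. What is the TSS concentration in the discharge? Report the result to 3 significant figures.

107 mg/L

Mass balance: 7400·12.00 + 1140·Cₑ = 8540·24.70
→ Cₑ = (8540·24.70 − 7400·12.00) / 1140 = 107.1 mg/L.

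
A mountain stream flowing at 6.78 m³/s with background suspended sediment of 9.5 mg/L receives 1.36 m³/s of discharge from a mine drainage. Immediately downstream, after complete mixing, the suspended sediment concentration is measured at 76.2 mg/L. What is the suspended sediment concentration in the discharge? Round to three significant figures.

Mass balance: 6.780·9.500 + 1.360·Cₑ = 8.140·76.20
→ Cₑ = (8.140·76.20 − 6.780·9.500) / 1.360 = 408.7 mg/L.

409 mg/L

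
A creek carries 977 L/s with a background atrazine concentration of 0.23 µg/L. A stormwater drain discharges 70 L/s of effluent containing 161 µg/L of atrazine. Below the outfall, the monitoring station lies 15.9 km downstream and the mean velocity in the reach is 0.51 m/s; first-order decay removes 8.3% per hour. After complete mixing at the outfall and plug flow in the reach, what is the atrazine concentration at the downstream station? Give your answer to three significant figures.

5.18 µg/L

After mixing, C = (977.0·0.2300 + 70.00·161.0) / 1047 = 11490/1047 = 10.98 µg/L.
Travel time t = 15.9·1000 / 0.51 = 31180 s = 8.660 h.
8.3%/h lost → k = −ln(1 − 0.083) = 0.08665 h⁻¹.
Decay over the reach: 10.98·exp(−kt) = 10.98·0.4722 = 5.184 µg/L.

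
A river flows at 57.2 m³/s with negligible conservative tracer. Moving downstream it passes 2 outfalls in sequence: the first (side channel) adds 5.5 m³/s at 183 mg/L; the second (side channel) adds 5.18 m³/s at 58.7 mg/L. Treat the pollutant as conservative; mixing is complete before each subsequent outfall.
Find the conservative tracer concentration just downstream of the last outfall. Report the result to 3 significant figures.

19.3 mg/L

Outfall 1: combined Q = 62.70 m³/s; C = (57.20·0 + 5.500·183.0)/62.70 = 16.05 mg/L.
Outfall 2: combined Q = 67.88 m³/s; C = (62.70·16.05 + 5.180·58.70)/67.88 = 19.31 mg/L.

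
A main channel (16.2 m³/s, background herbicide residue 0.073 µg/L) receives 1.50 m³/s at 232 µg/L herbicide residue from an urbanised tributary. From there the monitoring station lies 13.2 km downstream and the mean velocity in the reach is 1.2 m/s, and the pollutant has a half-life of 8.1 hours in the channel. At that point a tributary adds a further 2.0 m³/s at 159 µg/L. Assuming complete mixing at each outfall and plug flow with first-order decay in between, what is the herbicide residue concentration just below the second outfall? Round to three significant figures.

Conservation of mass: C = (16.20·0.07300 + 1.500·232.0) / 17.70 = 349.2/17.70 = 19.73 µg/L; combined flow 17.70 m³/s.
Travel time t = 13.2·1000 / 1.2 = 11000 s = 3.056 h.
Half-life 8.1 h → k = ln 2 / 8.1 = 0.08557 h⁻¹ = 2.054 d⁻¹.
After decay, C = 19.73 × e^(−kt) = 19.73 × 0.7699 = 15.19 µg/L.
At the second outfall, C = (17.70·15.19 + 2.000·159.0) / (17.70 + 2.000) = 29.79 µg/L.

29.8 µg/L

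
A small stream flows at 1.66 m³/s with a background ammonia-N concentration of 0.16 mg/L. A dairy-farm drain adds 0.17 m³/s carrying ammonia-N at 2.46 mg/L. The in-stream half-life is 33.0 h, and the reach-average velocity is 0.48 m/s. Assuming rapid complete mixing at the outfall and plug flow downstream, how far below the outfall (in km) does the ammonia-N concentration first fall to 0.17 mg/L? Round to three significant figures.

64.8 km

Conservation of mass: C = (1.660·0.1600 + 0.1700·2.460) / 1.830 = 0.6838/1.830 = 0.3737 mg/L.
Half-life 33.0 h → k = ln 2 / 33.0 = 0.02100 h⁻¹ = 0.5041 d⁻¹.
Set 0.3737·exp(−k·t) = 0.17 → t = ln(0.3737/0.17)/k = 135000 s = 37.49 h.
Distance = v·t = 0.48·135000 = 64790 m = 64.79 km.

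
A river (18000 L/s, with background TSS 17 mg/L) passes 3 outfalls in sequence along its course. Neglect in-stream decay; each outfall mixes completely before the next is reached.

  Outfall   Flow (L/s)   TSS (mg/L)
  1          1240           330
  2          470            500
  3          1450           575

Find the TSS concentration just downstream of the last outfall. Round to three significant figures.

84.3 mg/L

After outfall 1: Q = 18000 + 1240 = 19240 L/s; C = (18000·17.00 + 1240·330.0)/19240 = 37.17 mg/L.
After outfall 2: Q = 19240 + 470.0 = 19710 L/s; C = (19240·37.17 + 470.0·500.0)/19710 = 48.21 mg/L.
After outfall 3: Q = 19710 + 1450 = 21160 L/s; C = (19710·48.21 + 1450·575.0)/21160 = 84.31 mg/L.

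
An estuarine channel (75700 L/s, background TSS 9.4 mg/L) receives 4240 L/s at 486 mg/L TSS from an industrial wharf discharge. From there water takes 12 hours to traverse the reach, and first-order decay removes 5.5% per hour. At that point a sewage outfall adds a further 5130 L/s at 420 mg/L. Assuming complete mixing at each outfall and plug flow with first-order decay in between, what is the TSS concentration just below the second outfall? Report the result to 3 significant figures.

41.9 mg/L

Mass balance: C = (75700·9.400 + 4240·486.0) / 79940 = 2772000/79940 = 34.68 mg/L; combined flow 79940 L/s.
5.5%/h lost → k = −ln(1 − 0.055) = 0.05657 h⁻¹.
After decay, C = 34.68 × e^(−kt) = 34.68 × 0.5072 = 17.59 mg/L.
At the second outfall, C = (79940·17.59 + 5130·420.0) / (79940 + 5130) = 41.86 mg/L.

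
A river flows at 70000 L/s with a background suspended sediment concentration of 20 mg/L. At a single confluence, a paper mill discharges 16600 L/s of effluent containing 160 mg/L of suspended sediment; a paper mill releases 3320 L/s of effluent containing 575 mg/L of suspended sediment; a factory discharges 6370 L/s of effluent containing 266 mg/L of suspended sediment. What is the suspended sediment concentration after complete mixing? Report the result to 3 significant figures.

79.5 mg/L

After mixing, C = (70000·20.00 + 16600·160.0 + 3320·575.0 + 6370·266.0) / 96290 = 7659000/96290 = 79.55 mg/L.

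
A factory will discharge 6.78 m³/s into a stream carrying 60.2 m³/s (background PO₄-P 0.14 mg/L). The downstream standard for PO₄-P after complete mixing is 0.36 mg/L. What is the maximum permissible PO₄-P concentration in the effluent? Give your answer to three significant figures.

2.31 mg/L

At the limit, (Qr·Cr + Qe·Cₑ)/(Qr + Qe) = 0.36:
Cₑ = (66.98·0.36 − 60.20·0.1400) / 6.780 = 2.313 mg/L.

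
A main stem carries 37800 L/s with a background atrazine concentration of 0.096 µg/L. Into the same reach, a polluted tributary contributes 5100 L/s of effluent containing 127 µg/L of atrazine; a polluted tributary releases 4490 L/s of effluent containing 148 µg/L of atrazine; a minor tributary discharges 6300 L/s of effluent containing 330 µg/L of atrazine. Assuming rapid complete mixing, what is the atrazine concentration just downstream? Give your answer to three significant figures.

63.2 µg/L

Mixed concentration C = ΣQC/ΣQ = (37800·0.09600 + 5100·127.0 + 4490·148.0 + 6300·330.0) / 53690 = 3395000/53690 = 63.23 µg/L.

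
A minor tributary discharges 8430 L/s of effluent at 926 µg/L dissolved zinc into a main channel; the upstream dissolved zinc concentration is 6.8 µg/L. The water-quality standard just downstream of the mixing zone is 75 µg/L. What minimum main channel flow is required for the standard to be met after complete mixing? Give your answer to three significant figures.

105000 L/s

Set C_mix = 75: (Q·6.800 + 8430·926.0) / (Q + 8430) = 75
→ Q = 8430·(926.0 − 75)/(75 − 6.800) = 105200 L/s.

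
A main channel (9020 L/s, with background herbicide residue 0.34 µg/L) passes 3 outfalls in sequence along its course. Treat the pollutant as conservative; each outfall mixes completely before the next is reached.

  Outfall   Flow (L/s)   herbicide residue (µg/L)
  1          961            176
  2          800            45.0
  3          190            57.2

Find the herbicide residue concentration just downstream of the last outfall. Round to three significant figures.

Below outfall 1: Q → 9981 L/s, C = (9020·0.3400 + 961.0·176.0)/9981 = 17.25 µg/L.
Below outfall 2: Q → 10780 L/s, C = (9981·17.25 + 800.0·45.00)/10780 = 19.31 µg/L.
Below outfall 3: Q → 10970 L/s, C = (10780·19.31 + 190.0·57.20)/10970 = 19.97 µg/L.

20.0 µg/L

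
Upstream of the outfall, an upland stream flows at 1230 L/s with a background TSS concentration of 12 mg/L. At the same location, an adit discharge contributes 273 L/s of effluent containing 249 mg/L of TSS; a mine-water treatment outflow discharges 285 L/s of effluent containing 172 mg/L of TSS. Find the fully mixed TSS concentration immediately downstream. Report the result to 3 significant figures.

73.7 mg/L

Mass balance: C = (1230·12.00 + 273.0·249.0 + 285.0·172.0) / 1788 = 131800/1788 = 73.69 mg/L.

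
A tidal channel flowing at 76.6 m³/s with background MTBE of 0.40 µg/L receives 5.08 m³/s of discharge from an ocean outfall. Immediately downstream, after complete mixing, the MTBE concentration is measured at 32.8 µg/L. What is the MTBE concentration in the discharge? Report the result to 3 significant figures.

521 µg/L

Mass balance: 76.60·0.4000 + 5.080·Cₑ = 81.68·32.80
→ Cₑ = (81.68·32.80 − 76.60·0.4000) / 5.080 = 521.4 µg/L.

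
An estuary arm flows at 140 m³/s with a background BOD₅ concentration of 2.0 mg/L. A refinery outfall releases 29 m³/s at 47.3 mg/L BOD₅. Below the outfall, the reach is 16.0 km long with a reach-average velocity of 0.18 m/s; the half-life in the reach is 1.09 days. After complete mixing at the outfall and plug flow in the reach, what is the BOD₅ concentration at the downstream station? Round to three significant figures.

Mass balance: C = (140.0·2.000 + 29.00·47.30) / 169.0 = 1652/169.0 = 9.773 mg/L.
Travel time t = 16.0·1000 / 0.18 = 88890 s = 24.69 h.
Half-life 1.09 d → k = ln 2 / 1.09 = 0.6359 d⁻¹.
Decay over the reach: 9.773·exp(−kt) = 9.773·0.5198 = 5.081 mg/L.

5.08 mg/L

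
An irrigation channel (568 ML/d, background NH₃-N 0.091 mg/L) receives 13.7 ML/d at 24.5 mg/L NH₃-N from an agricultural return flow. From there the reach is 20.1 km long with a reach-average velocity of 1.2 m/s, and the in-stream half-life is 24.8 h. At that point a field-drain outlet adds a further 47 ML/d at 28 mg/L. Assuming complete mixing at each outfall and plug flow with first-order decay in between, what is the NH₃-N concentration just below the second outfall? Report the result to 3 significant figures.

2.63 mg/L

Mass balance: C = (568.0·0.09100 + 13.70·24.50) / 581.7 = 387.3/581.7 = 0.6659 mg/L; combined flow 581.7 ML/d.
Travel time t = 20.1·1000 / 1.2 = 16750 s = 4.653 h.
Half-life 24.8 h → k = ln 2 / 24.8 = 0.02795 h⁻¹ = 0.6708 d⁻¹.
First-order decay: C = 0.6659·exp(−k·t) = 0.6659·0.8781 = 0.5847 mg/L.
Second outfall: C = (581.7·0.5847 + 47.00·28.00)/628.7 = 2.634 mg/L.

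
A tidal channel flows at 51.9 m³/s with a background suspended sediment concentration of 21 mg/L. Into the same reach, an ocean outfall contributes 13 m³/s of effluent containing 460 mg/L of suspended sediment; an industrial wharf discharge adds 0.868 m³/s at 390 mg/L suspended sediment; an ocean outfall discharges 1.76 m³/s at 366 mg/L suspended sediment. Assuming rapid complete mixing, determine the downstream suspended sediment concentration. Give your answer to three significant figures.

After mixing, C = (51.90·21.00 + 13.00·460.0 + 0.8680·390.0 + 1.760·366.0) / 67.53 = 8053/67.53 = 119.2 mg/L.

119 mg/L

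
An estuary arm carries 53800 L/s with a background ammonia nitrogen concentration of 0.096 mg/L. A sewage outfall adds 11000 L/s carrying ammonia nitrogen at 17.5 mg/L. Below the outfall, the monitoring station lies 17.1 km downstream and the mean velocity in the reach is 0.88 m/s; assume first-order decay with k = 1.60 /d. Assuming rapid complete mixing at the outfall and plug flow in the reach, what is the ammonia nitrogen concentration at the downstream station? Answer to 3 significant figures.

Mixed concentration C = ΣQC/ΣQ = (53800·0.09600 + 11000·17.50) / 64800 = 197700/64800 = 3.050 mg/L.
Travel time t = 17.1·1000 / 0.88 = 19430 s = 5.398 h.
Decay over the reach: 3.050·exp(−kt) = 3.050·0.6978 = 2.129 mg/L.

2.13 mg/L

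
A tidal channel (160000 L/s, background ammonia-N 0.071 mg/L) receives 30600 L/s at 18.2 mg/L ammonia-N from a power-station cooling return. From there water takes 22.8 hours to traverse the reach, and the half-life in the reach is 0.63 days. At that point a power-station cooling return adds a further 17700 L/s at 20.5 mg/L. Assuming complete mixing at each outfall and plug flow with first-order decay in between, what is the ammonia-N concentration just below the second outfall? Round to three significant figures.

2.70 mg/L

Mass balance: C = (160000·0.07100 + 30600·18.20) / 190600 = 568300/190600 = 2.982 mg/L; combined flow 190600 L/s.
Half-life 0.63 d → k = ln 2 / 0.63 = 1.100 d⁻¹.
After decay, C = 2.982 × e^(−kt) = 2.982 × 0.3516 = 1.048 mg/L.
Second outfall: C = (190600·1.048 + 17700·20.50)/208300 = 2.701 mg/L.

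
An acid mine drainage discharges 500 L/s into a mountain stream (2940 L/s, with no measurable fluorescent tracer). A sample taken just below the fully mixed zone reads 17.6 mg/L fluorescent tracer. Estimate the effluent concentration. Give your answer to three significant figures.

121 mg/L

Mass balance: 2940·0 + 500.0·Cₑ = 3440·17.60
→ Cₑ = (3440·17.60 − 2940·0) / 500.0 = 121.1 mg/L.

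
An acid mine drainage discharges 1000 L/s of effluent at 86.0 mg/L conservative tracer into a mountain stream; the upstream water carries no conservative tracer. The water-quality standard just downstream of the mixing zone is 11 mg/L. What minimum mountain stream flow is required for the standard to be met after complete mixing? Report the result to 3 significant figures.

Set C_mix = 11: (Q·0 + 1000·86.00) / (Q + 1000) = 11
→ Q = 1000·(86.00 − 11)/(11 − 0) = 6818 L/s.

6820 L/s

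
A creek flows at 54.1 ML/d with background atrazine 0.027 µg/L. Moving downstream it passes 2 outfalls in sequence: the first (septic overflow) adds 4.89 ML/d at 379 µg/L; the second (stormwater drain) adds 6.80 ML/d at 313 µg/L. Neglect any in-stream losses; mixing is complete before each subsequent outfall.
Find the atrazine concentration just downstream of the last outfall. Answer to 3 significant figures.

60.5 µg/L

After outfall 1: Q = 54.10 + 4.890 = 58.99 ML/d; C = (54.10·0.02700 + 4.890·379.0)/58.99 = 31.44 µg/L.
After outfall 2: Q = 58.99 + 6.800 = 65.79 ML/d; C = (58.99·31.44 + 6.800·313.0)/65.79 = 60.54 µg/L.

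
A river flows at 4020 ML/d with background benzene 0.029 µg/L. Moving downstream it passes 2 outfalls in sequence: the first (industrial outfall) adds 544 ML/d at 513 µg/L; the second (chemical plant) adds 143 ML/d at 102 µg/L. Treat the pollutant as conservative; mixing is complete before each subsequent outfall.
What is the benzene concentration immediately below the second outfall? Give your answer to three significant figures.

62.4 µg/L

Below outfall 1: Q → 4564 ML/d, C = (4020·0.02900 + 544.0·513.0)/4564 = 61.17 µg/L.
Below outfall 2: Q → 4707 ML/d, C = (4564·61.17 + 143.0·102.0)/4707 = 62.41 µg/L.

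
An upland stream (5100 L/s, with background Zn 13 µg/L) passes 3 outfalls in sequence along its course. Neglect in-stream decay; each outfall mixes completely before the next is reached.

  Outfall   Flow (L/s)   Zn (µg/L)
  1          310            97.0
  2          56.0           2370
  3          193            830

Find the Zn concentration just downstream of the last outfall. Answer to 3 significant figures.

68.8 µg/L

After outfall 1: Q = 5100 + 310.0 = 5410 L/s; C = (5100·13.00 + 310.0·97.00)/5410 = 17.81 µg/L.
After outfall 2: Q = 5410 + 56.00 = 5466 L/s; C = (5410·17.81 + 56.00·2370)/5466 = 41.91 µg/L.
After outfall 3: Q = 5466 + 193.0 = 5659 L/s; C = (5466·41.91 + 193.0·830.0)/5659 = 68.79 µg/L.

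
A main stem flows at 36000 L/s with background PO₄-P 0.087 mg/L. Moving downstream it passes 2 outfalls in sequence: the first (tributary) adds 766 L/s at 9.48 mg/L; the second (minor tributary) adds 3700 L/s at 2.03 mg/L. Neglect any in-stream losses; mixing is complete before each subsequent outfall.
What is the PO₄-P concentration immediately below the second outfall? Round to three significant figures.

0.442 mg/L

After outfall 1: Q = 36000 + 766.0 = 36770 L/s; C = (36000·0.08700 + 766.0·9.480)/36770 = 0.2827 mg/L.
After outfall 2: Q = 36770 + 3700 = 40470 L/s; C = (36770·0.2827 + 3700·2.030)/40470 = 0.4425 mg/L.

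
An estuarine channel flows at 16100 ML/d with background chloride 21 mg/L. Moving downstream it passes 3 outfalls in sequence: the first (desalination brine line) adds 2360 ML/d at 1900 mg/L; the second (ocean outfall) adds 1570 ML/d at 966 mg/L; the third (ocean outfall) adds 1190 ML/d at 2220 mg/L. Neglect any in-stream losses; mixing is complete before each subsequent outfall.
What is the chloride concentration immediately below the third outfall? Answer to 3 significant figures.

423 mg/L

Outfall 1: combined Q = 18460 ML/d; C = (16100·21.00 + 2360·1900)/18460 = 261.2 mg/L.
Outfall 2: combined Q = 20030 ML/d; C = (18460·261.2 + 1570·966.0)/20030 = 316.5 mg/L.
Outfall 3: combined Q = 21220 ML/d; C = (20030·316.5 + 1190·2220)/21220 = 423.2 mg/L.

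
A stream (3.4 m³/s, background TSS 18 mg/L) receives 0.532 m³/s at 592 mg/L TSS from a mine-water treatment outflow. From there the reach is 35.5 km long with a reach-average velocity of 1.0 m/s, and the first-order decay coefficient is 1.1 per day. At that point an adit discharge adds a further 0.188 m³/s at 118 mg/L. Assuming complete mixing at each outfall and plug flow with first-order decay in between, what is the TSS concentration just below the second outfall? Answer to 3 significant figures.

After mixing, C = (3.400·18.00 + 0.5320·592.0) / 3.932 = 376.1/3.932 = 95.66 mg/L; combined flow 3.932 m³/s.
Travel time t = 35.5·1000 / 1.0 = 35500 s = 9.861 h.
First-order decay: C = 95.66·exp(−k·t) = 95.66·0.6364 = 60.88 mg/L.
Second outfall: C = (3.932·60.88 + 0.1880·118.0)/4.120 = 63.48 mg/L.

63.5 mg/L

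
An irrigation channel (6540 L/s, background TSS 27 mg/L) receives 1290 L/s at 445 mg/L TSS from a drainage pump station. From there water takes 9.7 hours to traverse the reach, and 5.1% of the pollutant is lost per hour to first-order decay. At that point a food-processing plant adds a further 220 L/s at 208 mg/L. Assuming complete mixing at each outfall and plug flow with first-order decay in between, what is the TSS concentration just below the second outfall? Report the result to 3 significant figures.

After mixing, C = (6540·27.00 + 1290·445.0) / 7830 = 750600/7830 = 95.87 mg/L; combined flow 7830 L/s.
5.1%/h lost → k = −ln(1 − 0.051) = 0.05235 h⁻¹.
After decay, C = 95.87 × e^(−kt) = 95.87 × 0.6018 = 57.70 mg/L.
At the second outfall, C = (7830·57.70 + 220.0·208.0) / (7830 + 220.0) = 61.80 mg/L.

61.8 mg/L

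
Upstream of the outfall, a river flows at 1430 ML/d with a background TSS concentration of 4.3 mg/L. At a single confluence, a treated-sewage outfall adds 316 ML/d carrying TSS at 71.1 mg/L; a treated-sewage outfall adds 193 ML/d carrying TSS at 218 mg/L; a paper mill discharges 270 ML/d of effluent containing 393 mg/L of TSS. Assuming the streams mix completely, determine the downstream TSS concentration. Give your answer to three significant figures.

80.0 mg/L

Mass balance: C = (1430·4.300 + 316.0·71.10 + 193.0·218.0 + 270.0·393.0) / 2209 = 176800/2209 = 80.04 mg/L.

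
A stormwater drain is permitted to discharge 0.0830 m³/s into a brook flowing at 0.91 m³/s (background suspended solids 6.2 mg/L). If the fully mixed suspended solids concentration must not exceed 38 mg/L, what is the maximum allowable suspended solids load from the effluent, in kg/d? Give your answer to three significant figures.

2770 kg/d

Mass balance at the limit: 0.9100·6.200 + 0.08300·Cₑ = 0.9930·38 → Cₑ = 386.7 mg/L.
Load = 0.08300 m³/s × 386.7 g/m³ × 86 400 s/d = 2773 kg/d.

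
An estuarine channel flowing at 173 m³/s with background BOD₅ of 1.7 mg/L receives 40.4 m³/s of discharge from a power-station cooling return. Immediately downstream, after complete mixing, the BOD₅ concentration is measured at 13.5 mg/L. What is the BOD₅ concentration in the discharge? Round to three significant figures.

Mass balance: 173.0·1.700 + 40.40·Cₑ = 213.4·13.50
→ Cₑ = (213.4·13.50 − 173.0·1.700) / 40.40 = 64.03 mg/L.

64.0 mg/L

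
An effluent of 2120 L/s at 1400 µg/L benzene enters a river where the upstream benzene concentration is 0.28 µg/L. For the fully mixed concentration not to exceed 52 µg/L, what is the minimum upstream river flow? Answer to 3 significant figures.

Set C_mix = 52: (Q·0.2800 + 2120·1400) / (Q + 2120) = 52
→ Q = 2120·(1400 − 52)/(52 − 0.2800) = 55250 L/s.

55300 L/s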